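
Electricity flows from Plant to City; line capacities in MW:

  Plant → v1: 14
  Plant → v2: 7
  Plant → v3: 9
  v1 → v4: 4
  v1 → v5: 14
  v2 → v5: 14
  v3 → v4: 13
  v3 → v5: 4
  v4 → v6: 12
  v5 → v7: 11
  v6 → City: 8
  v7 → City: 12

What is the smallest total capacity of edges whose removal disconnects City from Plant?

Augment Plant→v1→v4→v6→City: bottleneck 4, flow now 4.
Augment Plant→v1→v5→v7→City: bottleneck 10, flow now 14.
Augment Plant→v2→v5→v7→City: bottleneck 1, flow now 15.
Augment Plant→v3→v4→v6→City: bottleneck 4, flow now 19.
No augmenting path remains; maximum flow = 19.
By max-flow min-cut, the minimum cut capacity equals the max flow.
In the residual graph, reachable from Plant: {Plant, v1, v2, v3, v4, v5, v6}.
Min-cut edges: v5→v7 (11), v6→City (8); capacity 11 + 8 = 19.

19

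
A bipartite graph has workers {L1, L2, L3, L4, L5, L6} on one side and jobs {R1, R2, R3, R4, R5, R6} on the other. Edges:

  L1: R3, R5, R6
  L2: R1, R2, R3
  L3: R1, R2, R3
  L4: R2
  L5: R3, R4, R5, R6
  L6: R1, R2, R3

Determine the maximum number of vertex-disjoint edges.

Unit-capacity flow: source→left, listed edges, right→sink; max matching = max flow.
Augmenting path L1→R3 (+1); matched 1.
Augmenting path L2→R1 (+1); matched 2.
Augmenting path L3→R2 (+1); matched 3.
Augmenting path L5→R4 (+1); matched 4.
Augmenting path L6→R3→L1→R5 (+1); matched 5.
No augmenting path remains; maximum matching = 5.
König certificate: {L1, L5, R1, R2, R3} is a vertex cover of size 5 (every listed pair touches it), so no matching can be larger.

5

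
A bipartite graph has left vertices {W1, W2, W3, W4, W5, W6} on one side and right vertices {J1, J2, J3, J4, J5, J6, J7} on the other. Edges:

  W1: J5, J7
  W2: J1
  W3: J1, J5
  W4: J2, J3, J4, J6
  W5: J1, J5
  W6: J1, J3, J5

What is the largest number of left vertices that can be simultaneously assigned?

Unit-capacity flow: source→left, listed edges, right→sink; max matching = max flow.
Augmenting path W1→J5 (+1); matched 1.
Augmenting path W2→J1 (+1); matched 2.
Augmenting path W4→J2 (+1); matched 3.
Augmenting path W6→J3 (+1); matched 4.
Augmenting path W3→J5→W1→J7 (+1); matched 5.
No augmenting path remains; maximum matching = 5.
König certificate: {W1, W4, W6, J1, J5} is a vertex cover of size 5 (every listed pair touches it), so no matching can be larger.

5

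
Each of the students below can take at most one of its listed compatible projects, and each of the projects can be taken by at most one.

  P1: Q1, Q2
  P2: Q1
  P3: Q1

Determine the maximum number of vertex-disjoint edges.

Unit-capacity flow: source→left, listed edges, right→sink; max matching = max flow.
Augmenting path P1→Q1 (+1); matched 1.
Augmenting path P2→Q1→P1→Q2 (+1); matched 2.
No augmenting path remains; maximum matching = 2.
König certificate: {P1, Q1} is a vertex cover of size 2 (every listed pair touches it), so no matching can be larger.

2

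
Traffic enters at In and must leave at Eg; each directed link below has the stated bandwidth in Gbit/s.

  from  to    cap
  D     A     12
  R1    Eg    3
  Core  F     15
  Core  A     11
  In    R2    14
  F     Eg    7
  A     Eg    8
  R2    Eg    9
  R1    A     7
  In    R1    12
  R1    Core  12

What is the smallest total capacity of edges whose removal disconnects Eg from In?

21

Augment In→R1→Eg: bottleneck 3, flow now 3.
Augment In→R2→Eg: bottleneck 9, flow now 12.
Augment In→R1→A→Eg: bottleneck 7, flow now 19.
Augment In→R1→Core→A→Eg: bottleneck 1, flow now 20.
Augment In→R1→Core→F→Eg: bottleneck 1, flow now 21.
No augmenting path remains; maximum flow = 21.
By max-flow min-cut, the minimum cut capacity equals the max flow.
In the residual graph, reachable from In: {In, R2}.
Min-cut edges: In→R1 (12), R2→Eg (9); capacity 12 + 9 = 21.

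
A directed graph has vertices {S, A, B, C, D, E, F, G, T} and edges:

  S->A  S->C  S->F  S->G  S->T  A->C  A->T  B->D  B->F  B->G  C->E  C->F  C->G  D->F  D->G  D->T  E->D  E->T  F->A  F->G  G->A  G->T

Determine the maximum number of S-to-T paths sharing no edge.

4

Assign every edge capacity 1; by Menger, the answer equals the max flow.
Path S→T (+1); total 1.
Path S→A→T (+1); total 2.
Path S→G→T (+1); total 3.
Path S→C→E→T (+1); total 4.
No residual S→T path; max flow = 4.
Certifying cut of size 4: {A→T, C→E, G→T, S→T}.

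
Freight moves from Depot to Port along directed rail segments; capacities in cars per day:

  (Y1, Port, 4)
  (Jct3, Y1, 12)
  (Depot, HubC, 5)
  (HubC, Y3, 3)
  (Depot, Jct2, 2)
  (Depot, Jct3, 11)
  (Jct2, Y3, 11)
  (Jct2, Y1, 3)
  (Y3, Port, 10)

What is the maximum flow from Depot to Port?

Augment Depot→HubC→Y3→Port: bottleneck 3, flow now 3.
Augment Depot→Jct3→Y1→Port: bottleneck 4, flow now 7.
Augment Depot→Jct2→Y3→Port: bottleneck 2, flow now 9.
No augmenting path remains; maximum flow = 9.
In the residual graph, reachable from Depot: {Depot, HubC, Jct3, Y1}.
Min-cut edges: Depot→Jct2 (2), HubC→Y3 (3), Y1→Port (4); capacity 2 + 3 + 4 = 9.
This cut is saturated, so no flow can exceed 9.

9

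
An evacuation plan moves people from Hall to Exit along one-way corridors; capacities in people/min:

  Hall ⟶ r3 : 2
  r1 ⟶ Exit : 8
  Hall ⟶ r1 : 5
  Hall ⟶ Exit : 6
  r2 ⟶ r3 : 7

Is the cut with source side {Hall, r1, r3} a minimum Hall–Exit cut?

Given cut capacity: 6 + 8 = 14.
Augment Hall→Exit: bottleneck 6, flow now 6.
Augment Hall→r1→Exit: bottleneck 5, flow now 11.
No augmenting path remains; maximum flow = 11.
In the residual graph, reachable from Hall: {Hall, r3}.
Min-cut edges: Hall→r1 (5), Hall→Exit (6); capacity 5 + 6 = 11.
Cut capacity 14 exceeds the max flow 11, so it is not minimum.

No — its capacity is 14, but the minimum cut has capacity 11.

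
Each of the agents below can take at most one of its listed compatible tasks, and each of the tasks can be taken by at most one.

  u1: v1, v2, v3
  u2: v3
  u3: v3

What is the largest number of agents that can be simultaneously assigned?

2

Unit-capacity flow: source→left, listed edges, right→sink; max matching = max flow.
Augmenting path u1→v1 (+1); matched 1.
Augmenting path u2→v3 (+1); matched 2.
No augmenting path remains; maximum matching = 2.
König certificate: {u1, v3} is a vertex cover of size 2 (every listed pair touches it), so no matching can be larger.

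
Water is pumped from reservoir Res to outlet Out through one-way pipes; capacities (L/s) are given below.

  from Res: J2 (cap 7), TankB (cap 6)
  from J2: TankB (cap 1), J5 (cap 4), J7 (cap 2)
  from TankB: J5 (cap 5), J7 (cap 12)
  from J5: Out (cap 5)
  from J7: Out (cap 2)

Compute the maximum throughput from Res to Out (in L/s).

7

Augment Res→J2→J5→Out: bottleneck 4, flow now 4.
Augment Res→J2→J7→Out: bottleneck 2, flow now 6.
Augment Res→TankB→J5→Out: bottleneck 1, flow now 7.
No augmenting path remains; maximum flow = 7.
In the residual graph, reachable from Res: {Res, J2, TankB, J5, J7}.
Min-cut edges: J5→Out (5), J7→Out (2); capacity 5 + 2 = 7.
This cut is saturated, so no flow can exceed 7.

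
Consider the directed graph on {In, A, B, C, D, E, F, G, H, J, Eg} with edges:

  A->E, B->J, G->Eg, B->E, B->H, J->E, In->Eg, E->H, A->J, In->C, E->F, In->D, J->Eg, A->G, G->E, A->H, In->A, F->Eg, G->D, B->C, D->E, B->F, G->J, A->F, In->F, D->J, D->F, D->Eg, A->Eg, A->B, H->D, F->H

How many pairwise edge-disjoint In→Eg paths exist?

4

Assign every edge capacity 1; by Menger, the answer equals the max flow.
Path In→Eg (+1); total 1.
Path In→A→Eg (+1); total 2.
Path In→D→Eg (+1); total 3.
Path In→F→Eg (+1); total 4.
No residual In→Eg path; max flow = 4.
Certifying cut of size 4: {In→A, In→D, In→Eg, In→F}.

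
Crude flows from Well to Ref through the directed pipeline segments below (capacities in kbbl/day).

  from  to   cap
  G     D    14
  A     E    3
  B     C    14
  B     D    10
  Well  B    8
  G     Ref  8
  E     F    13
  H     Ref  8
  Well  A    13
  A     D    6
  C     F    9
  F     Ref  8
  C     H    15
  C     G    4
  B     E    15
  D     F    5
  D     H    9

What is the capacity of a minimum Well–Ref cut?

Augment Well→A→D→F→Ref: bottleneck 5, flow now 5.
Augment Well→A→D→H→Ref: bottleneck 1, flow now 6.
Augment Well→A→E→F→Ref: bottleneck 3, flow now 9.
Augment Well→B→C→G→Ref: bottleneck 4, flow now 13.
Augment Well→B→C→H→Ref: bottleneck 4, flow now 17.
No augmenting path remains; maximum flow = 17.
By max-flow min-cut, the minimum cut capacity equals the max flow.
In the residual graph, reachable from Well: {Well, A}.
Min-cut edges: Well→B (8), A→D (6), A→E (3); capacity 8 + 6 + 3 = 17.

17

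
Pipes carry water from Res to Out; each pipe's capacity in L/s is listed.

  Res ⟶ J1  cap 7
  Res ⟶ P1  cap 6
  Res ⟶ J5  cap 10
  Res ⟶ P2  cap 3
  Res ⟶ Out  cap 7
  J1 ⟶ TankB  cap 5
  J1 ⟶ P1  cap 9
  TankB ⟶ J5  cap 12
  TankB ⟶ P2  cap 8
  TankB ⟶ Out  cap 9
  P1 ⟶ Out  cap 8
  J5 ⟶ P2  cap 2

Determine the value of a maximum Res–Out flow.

Augment Res→Out: bottleneck 7, flow now 7.
Augment Res→P1→Out: bottleneck 6, flow now 13.
Augment Res→J1→TankB→Out: bottleneck 5, flow now 18.
Augment Res→J1→P1→Out: bottleneck 2, flow now 20.
No augmenting path remains; maximum flow = 20.
In the residual graph, reachable from Res: {Res, J5, P2}.
Min-cut edges: Res→J1 (7), Res→P1 (6), Res→Out (7); capacity 7 + 6 + 7 = 20.
This cut is saturated, so no flow can exceed 20.

20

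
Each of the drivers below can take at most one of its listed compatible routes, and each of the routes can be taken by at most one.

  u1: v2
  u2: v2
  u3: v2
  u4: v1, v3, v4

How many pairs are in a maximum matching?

2

Unit-capacity flow: source→left, listed edges, right→sink; max matching = max flow.
Augmenting path u1→v2 (+1); matched 1.
Augmenting path u4→v1 (+1); matched 2.
No augmenting path remains; maximum matching = 2.
König certificate: {u4, v2} is a vertex cover of size 2 (every listed pair touches it), so no matching can be larger.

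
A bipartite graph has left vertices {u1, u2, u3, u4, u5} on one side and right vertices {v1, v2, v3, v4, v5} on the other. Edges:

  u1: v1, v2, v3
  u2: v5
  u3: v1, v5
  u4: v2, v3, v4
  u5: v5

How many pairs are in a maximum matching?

Unit-capacity flow: source→left, listed edges, right→sink; max matching = max flow.
Augmenting path u1→v1 (+1); matched 1.
Augmenting path u2→v5 (+1); matched 2.
Augmenting path u4→v2 (+1); matched 3.
Augmenting path u3→v1→u1→v3 (+1); matched 4.
No augmenting path remains; maximum matching = 4.
König certificate: {u1, u3, u4, v5} is a vertex cover of size 4 (every listed pair touches it), so no matching can be larger.

4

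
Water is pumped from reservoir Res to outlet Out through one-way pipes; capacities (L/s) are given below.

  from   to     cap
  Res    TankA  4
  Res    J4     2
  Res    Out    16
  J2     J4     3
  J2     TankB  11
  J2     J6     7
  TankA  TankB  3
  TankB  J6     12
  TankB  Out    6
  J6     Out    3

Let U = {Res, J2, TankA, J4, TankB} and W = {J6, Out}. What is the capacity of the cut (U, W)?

Edges leaving {Res, J2, TankA, J4, TankB}: Res→Out (16), J2→J6 (7), TankB→J6 (12), TankB→Out (6).
Cut capacity = 16 + 7 + 12 + 6 = 41.

41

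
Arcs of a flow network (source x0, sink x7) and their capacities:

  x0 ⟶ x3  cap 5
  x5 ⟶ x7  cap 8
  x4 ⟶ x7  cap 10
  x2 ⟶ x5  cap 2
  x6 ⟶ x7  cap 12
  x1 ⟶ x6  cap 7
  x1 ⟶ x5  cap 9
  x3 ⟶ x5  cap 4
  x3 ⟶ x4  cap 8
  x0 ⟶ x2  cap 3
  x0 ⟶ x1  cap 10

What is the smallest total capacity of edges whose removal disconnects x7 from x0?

Augment x0→x1→x5→x7: bottleneck 8, flow now 8.
Augment x0→x1→x6→x7: bottleneck 2, flow now 10.
Augment x0→x3→x4→x7: bottleneck 5, flow now 15.
Augment x0→x2→x5→x1→x6→x7: bottleneck 2, flow now 17. (uses reverse residual edge)
No augmenting path remains; maximum flow = 17.
By max-flow min-cut, the minimum cut capacity equals the max flow.
In the residual graph, reachable from x0: {x0, x2}.
Min-cut edges: x0→x1 (10), x0→x3 (5), x2→x5 (2); capacity 10 + 5 + 2 = 17.

17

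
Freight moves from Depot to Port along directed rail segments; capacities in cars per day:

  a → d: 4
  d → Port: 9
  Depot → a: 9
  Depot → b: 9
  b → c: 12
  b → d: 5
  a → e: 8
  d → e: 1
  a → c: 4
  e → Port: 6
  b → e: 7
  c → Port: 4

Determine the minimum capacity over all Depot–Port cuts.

Augment Depot→a→c→Port: bottleneck 4, flow now 4.
Augment Depot→a→d→Port: bottleneck 4, flow now 8.
Augment Depot→a→e→Port: bottleneck 1, flow now 9.
Augment Depot→b→d→Port: bottleneck 5, flow now 14.
Augment Depot→b→e→Port: bottleneck 4, flow now 18.
No augmenting path remains; maximum flow = 18.
By max-flow min-cut, the minimum cut capacity equals the max flow.
In the residual graph, reachable from Depot: {Depot}.
Min-cut edges: Depot→a (9), Depot→b (9); capacity 9 + 9 = 18.

18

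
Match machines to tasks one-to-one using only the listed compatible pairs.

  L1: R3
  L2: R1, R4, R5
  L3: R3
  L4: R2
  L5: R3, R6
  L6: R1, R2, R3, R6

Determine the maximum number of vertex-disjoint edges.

5

Unit-capacity flow: source→left, listed edges, right→sink; max matching = max flow.
Augmenting path L1→R3 (+1); matched 1.
Augmenting path L2→R1 (+1); matched 2.
Augmenting path L4→R2 (+1); matched 3.
Augmenting path L5→R6 (+1); matched 4.
Augmenting path L6→R1→L2→R4 (+1); matched 5.
No augmenting path remains; maximum matching = 5.
König certificate: {L2, L4, L5, L6, R3} is a vertex cover of size 5 (every listed pair touches it), so no matching can be larger.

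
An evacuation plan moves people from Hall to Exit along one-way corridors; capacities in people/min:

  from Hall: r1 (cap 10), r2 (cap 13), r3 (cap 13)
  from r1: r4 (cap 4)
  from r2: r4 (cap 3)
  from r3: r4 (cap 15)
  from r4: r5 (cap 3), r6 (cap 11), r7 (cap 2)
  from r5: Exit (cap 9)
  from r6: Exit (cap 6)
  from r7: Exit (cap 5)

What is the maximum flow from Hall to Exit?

11

Augment Hall→r1→r4→r5→Exit: bottleneck 3, flow now 3.
Augment Hall→r1→r4→r6→Exit: bottleneck 1, flow now 4.
Augment Hall→r2→r4→r6→Exit: bottleneck 3, flow now 7.
Augment Hall→r3→r4→r6→Exit: bottleneck 2, flow now 9.
Augment Hall→r3→r4→r7→Exit: bottleneck 2, flow now 11.
No augmenting path remains; maximum flow = 11.
In the residual graph, reachable from Hall: {Hall, r1, r2, r3, r4, r6}.
Min-cut edges: r4→r5 (3), r4→r7 (2), r6→Exit (6); capacity 3 + 2 + 6 = 11.
This cut is saturated, so no flow can exceed 11.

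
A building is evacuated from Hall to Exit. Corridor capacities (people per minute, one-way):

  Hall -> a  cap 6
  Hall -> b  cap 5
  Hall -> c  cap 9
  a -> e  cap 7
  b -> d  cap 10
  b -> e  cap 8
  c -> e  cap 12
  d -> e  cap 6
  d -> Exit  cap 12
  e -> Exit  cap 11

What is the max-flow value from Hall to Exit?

Augment Hall→a→e→Exit: bottleneck 6, flow now 6.
Augment Hall→b→d→Exit: bottleneck 5, flow now 11.
Augment Hall→c→e→Exit: bottleneck 5, flow now 16.
No augmenting path remains; maximum flow = 16.
In the residual graph, reachable from Hall: {Hall, a, c, e}.
Min-cut edges: Hall→b (5), e→Exit (11); capacity 5 + 11 = 16.
This cut is saturated, so no flow can exceed 16.

16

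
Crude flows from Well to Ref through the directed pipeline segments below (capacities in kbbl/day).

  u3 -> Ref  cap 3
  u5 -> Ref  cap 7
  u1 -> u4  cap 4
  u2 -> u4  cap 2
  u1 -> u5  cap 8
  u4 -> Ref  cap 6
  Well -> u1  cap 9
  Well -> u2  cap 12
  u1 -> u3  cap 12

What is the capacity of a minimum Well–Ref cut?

Augment Well→u1→u3→Ref: bottleneck 3, flow now 3.
Augment Well→u1→u4→Ref: bottleneck 4, flow now 7.
Augment Well→u1→u5→Ref: bottleneck 2, flow now 9.
Augment Well→u2→u4→Ref: bottleneck 2, flow now 11.
No augmenting path remains; maximum flow = 11.
By max-flow min-cut, the minimum cut capacity equals the max flow.
In the residual graph, reachable from Well: {Well, u2}.
Min-cut edges: Well→u1 (9), u2→u4 (2); capacity 9 + 2 = 11.

11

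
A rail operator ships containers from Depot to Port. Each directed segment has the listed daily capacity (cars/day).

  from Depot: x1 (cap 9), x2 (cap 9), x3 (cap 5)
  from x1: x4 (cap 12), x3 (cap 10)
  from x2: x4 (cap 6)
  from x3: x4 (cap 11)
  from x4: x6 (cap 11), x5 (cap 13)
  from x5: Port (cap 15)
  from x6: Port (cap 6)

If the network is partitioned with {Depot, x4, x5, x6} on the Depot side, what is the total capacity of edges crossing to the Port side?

Edges leaving {Depot, x4, x5, x6}: Depot→x1 (9), Depot→x2 (9), Depot→x3 (5), x5→Port (15), x6→Port (6).
Cut capacity = 9 + 9 + 5 + 15 + 6 = 44.

44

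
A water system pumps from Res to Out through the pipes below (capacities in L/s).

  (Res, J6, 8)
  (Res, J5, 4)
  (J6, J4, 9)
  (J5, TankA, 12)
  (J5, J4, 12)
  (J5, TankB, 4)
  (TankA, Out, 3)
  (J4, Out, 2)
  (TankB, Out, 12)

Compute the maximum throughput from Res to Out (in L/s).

Augment Res→J6→J4→Out: bottleneck 2, flow now 2.
Augment Res→J5→TankA→Out: bottleneck 3, flow now 5.
Augment Res→J5→TankB→Out: bottleneck 1, flow now 6.
No augmenting path remains; maximum flow = 6.
In the residual graph, reachable from Res: {Res, J6, J4}.
Min-cut edges: Res→J5 (4), J4→Out (2); capacity 4 + 2 = 6.
This cut is saturated, so no flow can exceed 6.

6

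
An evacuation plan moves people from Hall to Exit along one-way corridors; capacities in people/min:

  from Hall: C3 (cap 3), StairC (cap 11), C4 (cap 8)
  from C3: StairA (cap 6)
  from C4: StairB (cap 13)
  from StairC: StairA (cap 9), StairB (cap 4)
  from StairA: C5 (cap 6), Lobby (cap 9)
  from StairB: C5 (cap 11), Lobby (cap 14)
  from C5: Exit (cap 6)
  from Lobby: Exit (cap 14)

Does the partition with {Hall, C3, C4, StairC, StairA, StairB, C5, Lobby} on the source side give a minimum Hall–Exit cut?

Given cut capacity: 6 + 14 = 20.
Augment Hall→C3→StairA→C5→Exit: bottleneck 3, flow now 3.
Augment Hall→C4→StairB→C5→Exit: bottleneck 3, flow now 6.
Augment Hall→C4→StairB→Lobby→Exit: bottleneck 5, flow now 11.
Augment Hall→StairC→StairA→Lobby→Exit: bottleneck 9, flow now 20.
No augmenting path remains; maximum flow = 20.
Cut capacity 20 equals the max flow, so it is a minimum cut.

Yes — it is a minimum cut (capacity 20).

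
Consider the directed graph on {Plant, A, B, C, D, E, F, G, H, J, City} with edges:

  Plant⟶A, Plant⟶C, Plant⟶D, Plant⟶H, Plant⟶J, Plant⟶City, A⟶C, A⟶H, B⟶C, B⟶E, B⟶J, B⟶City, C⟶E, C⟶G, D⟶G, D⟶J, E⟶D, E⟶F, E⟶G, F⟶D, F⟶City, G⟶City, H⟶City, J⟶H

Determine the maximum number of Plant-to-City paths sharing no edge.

Assign every edge capacity 1; by Menger, the answer equals the max flow.
Path Plant→City (+1); total 1.
Path Plant→H→City (+1); total 2.
Path Plant→C→G→City (+1); total 3.
Path Plant→A→C→E→F→City (+1); total 4.
No residual Plant→City path; max flow = 4.
Certifying cut of size 4: {C→E, G→City, H→City, Plant→City}.

4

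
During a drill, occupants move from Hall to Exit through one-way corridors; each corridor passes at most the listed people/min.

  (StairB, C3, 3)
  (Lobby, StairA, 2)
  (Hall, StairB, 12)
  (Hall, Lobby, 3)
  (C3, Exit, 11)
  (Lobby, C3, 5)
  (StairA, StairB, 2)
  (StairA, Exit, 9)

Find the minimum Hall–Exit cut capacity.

Augment Hall→StairB→C3→Exit: bottleneck 3, flow now 3.
Augment Hall→Lobby→StairA→Exit: bottleneck 2, flow now 5.
Augment Hall→Lobby→C3→Exit: bottleneck 1, flow now 6.
No augmenting path remains; maximum flow = 6.
By max-flow min-cut, the minimum cut capacity equals the max flow.
In the residual graph, reachable from Hall: {Hall, StairB}.
Min-cut edges: Hall→Lobby (3), StairB→C3 (3); capacity 3 + 3 = 6.

6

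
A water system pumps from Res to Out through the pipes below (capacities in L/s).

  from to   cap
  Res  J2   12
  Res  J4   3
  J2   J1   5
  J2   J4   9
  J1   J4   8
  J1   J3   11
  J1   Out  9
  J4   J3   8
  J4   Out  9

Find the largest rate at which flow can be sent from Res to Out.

14

Augment Res→J4→Out: bottleneck 3, flow now 3.
Augment Res→J2→J1→Out: bottleneck 5, flow now 8.
Augment Res→J2→J4→Out: bottleneck 6, flow now 14.
No augmenting path remains; maximum flow = 14.
In the residual graph, reachable from Res: {Res, J2, J4, J3}.
Min-cut edges: J2→J1 (5), J4→Out (9); capacity 5 + 9 = 14.
This cut is saturated, so no flow can exceed 14.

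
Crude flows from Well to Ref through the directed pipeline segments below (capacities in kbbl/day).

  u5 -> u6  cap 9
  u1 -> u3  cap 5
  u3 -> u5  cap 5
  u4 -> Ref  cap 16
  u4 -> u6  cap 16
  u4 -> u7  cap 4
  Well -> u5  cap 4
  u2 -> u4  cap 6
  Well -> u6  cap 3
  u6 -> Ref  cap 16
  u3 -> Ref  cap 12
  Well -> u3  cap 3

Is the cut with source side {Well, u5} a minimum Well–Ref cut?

Given cut capacity: 3 + 3 + 9 = 15.
Augment Well→u3→Ref: bottleneck 3, flow now 3.
Augment Well→u6→Ref: bottleneck 3, flow now 6.
Augment Well→u5→u6→Ref: bottleneck 4, flow now 10.
No augmenting path remains; maximum flow = 10.
In the residual graph, reachable from Well: {Well}.
Min-cut edges: Well→u3 (3), Well→u5 (4), Well→u6 (3); capacity 3 + 4 + 3 = 10.
Cut capacity 15 exceeds the max flow 10, so it is not minimum.

No — its capacity is 15, but the minimum cut has capacity 10.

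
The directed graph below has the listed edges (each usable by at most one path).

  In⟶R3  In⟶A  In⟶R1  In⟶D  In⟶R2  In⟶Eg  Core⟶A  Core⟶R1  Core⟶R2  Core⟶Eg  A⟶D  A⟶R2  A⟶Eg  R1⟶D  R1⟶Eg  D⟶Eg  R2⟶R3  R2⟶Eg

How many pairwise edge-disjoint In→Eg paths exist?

5

Assign every edge capacity 1; by Menger, the answer equals the max flow.
Path In→Eg (+1); total 1.
Path In→A→Eg (+1); total 2.
Path In→R1→Eg (+1); total 3.
Path In→D→Eg (+1); total 4.
Path In→R2→Eg (+1); total 5.
No residual In→Eg path; max flow = 5.
Certifying cut of size 5: {In→A, In→D, In→Eg, In→R1, In→R2}.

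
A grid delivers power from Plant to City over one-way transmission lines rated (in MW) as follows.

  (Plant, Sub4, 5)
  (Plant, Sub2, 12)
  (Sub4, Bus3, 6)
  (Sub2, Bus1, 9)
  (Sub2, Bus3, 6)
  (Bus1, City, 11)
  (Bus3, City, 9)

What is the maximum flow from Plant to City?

Augment Plant→Sub4→Bus3→City: bottleneck 5, flow now 5.
Augment Plant→Sub2→Bus1→City: bottleneck 9, flow now 14.
Augment Plant→Sub2→Bus3→City: bottleneck 3, flow now 17.
No augmenting path remains; maximum flow = 17.
In the residual graph, reachable from Plant: {Plant}.
Min-cut edges: Plant→Sub4 (5), Plant→Sub2 (12); capacity 5 + 12 = 17.
This cut is saturated, so no flow can exceed 17.

17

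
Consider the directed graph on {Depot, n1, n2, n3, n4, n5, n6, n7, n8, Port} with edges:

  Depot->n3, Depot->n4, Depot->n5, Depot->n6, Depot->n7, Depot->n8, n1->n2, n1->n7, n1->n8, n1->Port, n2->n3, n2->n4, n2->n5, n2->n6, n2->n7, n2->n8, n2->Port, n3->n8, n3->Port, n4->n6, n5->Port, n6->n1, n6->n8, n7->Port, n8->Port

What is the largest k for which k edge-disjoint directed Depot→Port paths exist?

5

Assign every edge capacity 1; by Menger, the answer equals the max flow.
Path Depot→n3→Port (+1); total 1.
Path Depot→n5→Port (+1); total 2.
Path Depot→n7→Port (+1); total 3.
Path Depot→n8→Port (+1); total 4.
Path Depot→n6→n1→Port (+1); total 5.
No residual Depot→Port path; max flow = 5.
Certifying cut of size 5: {Depot→n3, Depot→n5, Depot→n7, n6→n1, n8→Port}.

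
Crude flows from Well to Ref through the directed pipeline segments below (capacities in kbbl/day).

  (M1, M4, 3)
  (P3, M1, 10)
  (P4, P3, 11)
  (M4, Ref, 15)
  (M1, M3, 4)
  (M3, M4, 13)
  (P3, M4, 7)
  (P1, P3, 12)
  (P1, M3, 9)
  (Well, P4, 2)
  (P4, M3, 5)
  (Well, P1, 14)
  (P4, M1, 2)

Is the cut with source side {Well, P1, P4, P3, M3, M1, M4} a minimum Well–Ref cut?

Yes — it is a minimum cut (capacity 15).

Given cut capacity: 15 = 15.
Augment Well→P1→P3→M4→Ref: bottleneck 7, flow now 7.
Augment Well→P1→M3→M4→Ref: bottleneck 7, flow now 14.
Augment Well→P4→M3→M4→Ref: bottleneck 1, flow now 15.
No augmenting path remains; maximum flow = 15.
Cut capacity 15 equals the max flow, so it is a minimum cut.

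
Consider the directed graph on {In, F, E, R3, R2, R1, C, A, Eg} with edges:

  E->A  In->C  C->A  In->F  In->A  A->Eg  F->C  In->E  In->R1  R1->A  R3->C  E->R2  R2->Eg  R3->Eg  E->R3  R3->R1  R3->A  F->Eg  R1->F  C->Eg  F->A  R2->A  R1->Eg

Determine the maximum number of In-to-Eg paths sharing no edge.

Assign every edge capacity 1; by Menger, the answer equals the max flow.
Path In→F→Eg (+1); total 1.
Path In→R1→Eg (+1); total 2.
Path In→C→Eg (+1); total 3.
Path In→A→Eg (+1); total 4.
Path In→E→R3→Eg (+1); total 5.
No residual In→Eg path; max flow = 5.
Certifying cut of size 5: {In→A, In→C, In→E, In→F, In→R1}.

5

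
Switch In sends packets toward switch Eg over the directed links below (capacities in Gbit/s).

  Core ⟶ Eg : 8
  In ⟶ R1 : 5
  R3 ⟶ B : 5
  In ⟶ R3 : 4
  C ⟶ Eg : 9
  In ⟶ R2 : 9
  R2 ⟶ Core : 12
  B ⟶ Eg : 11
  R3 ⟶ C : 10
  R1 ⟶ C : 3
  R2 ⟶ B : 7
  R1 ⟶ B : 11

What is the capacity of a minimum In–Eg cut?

Augment In→R1→B→Eg: bottleneck 5, flow now 5.
Augment In→R2→B→Eg: bottleneck 6, flow now 11.
Augment In→R2→Core→Eg: bottleneck 3, flow now 14.
Augment In→R3→C→Eg: bottleneck 4, flow now 18.
No augmenting path remains; maximum flow = 18.
By max-flow min-cut, the minimum cut capacity equals the max flow.
In the residual graph, reachable from In: {In}.
Min-cut edges: In→R1 (5), In→R2 (9), In→R3 (4); capacity 5 + 9 + 4 = 18.

18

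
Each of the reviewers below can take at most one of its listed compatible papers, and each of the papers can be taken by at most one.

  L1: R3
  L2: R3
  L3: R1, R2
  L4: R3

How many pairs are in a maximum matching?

Unit-capacity flow: source→left, listed edges, right→sink; max matching = max flow.
Augmenting path L1→R3 (+1); matched 1.
Augmenting path L3→R1 (+1); matched 2.
No augmenting path remains; maximum matching = 2.
König certificate: {L3, R3} is a vertex cover of size 2 (every listed pair touches it), so no matching can be larger.

2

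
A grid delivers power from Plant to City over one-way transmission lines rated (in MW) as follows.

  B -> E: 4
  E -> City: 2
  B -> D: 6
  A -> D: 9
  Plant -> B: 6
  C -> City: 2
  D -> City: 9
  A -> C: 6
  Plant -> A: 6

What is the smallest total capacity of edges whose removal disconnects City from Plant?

Augment Plant→A→C→City: bottleneck 2, flow now 2.
Augment Plant→A→D→City: bottleneck 4, flow now 6.
Augment Plant→B→D→City: bottleneck 5, flow now 11.
Augment Plant→B→E→City: bottleneck 1, flow now 12.
No augmenting path remains; maximum flow = 12.
By max-flow min-cut, the minimum cut capacity equals the max flow.
In the residual graph, reachable from Plant: {Plant}.
Min-cut edges: Plant→A (6), Plant→B (6); capacity 6 + 6 = 12.

12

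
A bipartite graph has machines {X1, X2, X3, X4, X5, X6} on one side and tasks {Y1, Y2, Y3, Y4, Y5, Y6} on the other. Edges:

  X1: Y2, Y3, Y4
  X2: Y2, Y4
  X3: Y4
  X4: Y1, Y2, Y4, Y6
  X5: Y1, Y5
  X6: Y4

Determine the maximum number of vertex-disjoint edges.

Unit-capacity flow: source→left, listed edges, right→sink; max matching = max flow.
Augmenting path X1→Y2 (+1); matched 1.
Augmenting path X2→Y4 (+1); matched 2.
Augmenting path X4→Y1 (+1); matched 3.
Augmenting path X5→Y5 (+1); matched 4.
Augmenting path X3→Y4→X2→Y2→X1→Y3 (+1); matched 5.
No augmenting path remains; maximum matching = 5.
König certificate: {X1, X2, X4, X5, Y4} is a vertex cover of size 5 (every listed pair touches it), so no matching can be larger.

5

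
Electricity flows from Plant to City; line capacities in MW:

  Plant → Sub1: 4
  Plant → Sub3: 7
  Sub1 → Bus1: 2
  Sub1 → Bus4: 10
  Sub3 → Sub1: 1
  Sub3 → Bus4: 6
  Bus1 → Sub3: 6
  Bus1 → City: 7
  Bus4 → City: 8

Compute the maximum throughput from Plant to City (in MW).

10

Augment Plant→Sub1→Bus1→City: bottleneck 2, flow now 2.
Augment Plant→Sub1→Bus4→City: bottleneck 2, flow now 4.
Augment Plant→Sub3→Bus4→City: bottleneck 6, flow now 10.
No augmenting path remains; maximum flow = 10.
In the residual graph, reachable from Plant: {Plant, Sub1, Sub3, Bus4}.
Min-cut edges: Sub1→Bus1 (2), Bus4→City (8); capacity 2 + 8 = 10.
This cut is saturated, so no flow can exceed 10.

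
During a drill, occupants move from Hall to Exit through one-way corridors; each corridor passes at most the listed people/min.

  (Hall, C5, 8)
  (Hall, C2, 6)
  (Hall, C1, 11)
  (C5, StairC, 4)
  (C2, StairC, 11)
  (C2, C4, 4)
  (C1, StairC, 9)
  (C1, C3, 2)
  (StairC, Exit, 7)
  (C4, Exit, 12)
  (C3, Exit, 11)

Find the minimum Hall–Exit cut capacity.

13

Augment Hall→C5→StairC→Exit: bottleneck 4, flow now 4.
Augment Hall→C2→StairC→Exit: bottleneck 3, flow now 7.
Augment Hall→C2→C4→Exit: bottleneck 3, flow now 10.
Augment Hall→C1→C3→Exit: bottleneck 2, flow now 12.
Augment Hall→C1→StairC→C2→C4→Exit: bottleneck 1, flow now 13. (uses reverse residual edge)
No augmenting path remains; maximum flow = 13.
By max-flow min-cut, the minimum cut capacity equals the max flow.
In the residual graph, reachable from Hall: {Hall, C5, C2, C1, StairC}.
Min-cut edges: C2→C4 (4), C1→C3 (2), StairC→Exit (7); capacity 4 + 2 + 7 = 13.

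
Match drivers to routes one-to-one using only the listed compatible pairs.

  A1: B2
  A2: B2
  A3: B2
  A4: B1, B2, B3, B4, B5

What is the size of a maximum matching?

2

Unit-capacity flow: source→left, listed edges, right→sink; max matching = max flow.
Augmenting path A1→B2 (+1); matched 1.
Augmenting path A4→B1 (+1); matched 2.
No augmenting path remains; maximum matching = 2.
König certificate: {A4, B2} is a vertex cover of size 2 (every listed pair touches it), so no matching can be larger.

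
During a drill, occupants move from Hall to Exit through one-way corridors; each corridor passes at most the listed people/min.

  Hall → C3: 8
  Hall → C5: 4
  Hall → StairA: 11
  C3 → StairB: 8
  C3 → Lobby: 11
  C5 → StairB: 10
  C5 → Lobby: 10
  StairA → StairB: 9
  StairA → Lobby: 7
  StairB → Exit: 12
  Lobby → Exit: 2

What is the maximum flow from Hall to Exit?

14

Augment Hall→C3→StairB→Exit: bottleneck 8, flow now 8.
Augment Hall→C5→StairB→Exit: bottleneck 4, flow now 12.
Augment Hall→StairA→Lobby→Exit: bottleneck 2, flow now 14.
No augmenting path remains; maximum flow = 14.
In the residual graph, reachable from Hall: {Hall, C3, C5, StairA, StairB, Lobby}.
Min-cut edges: StairB→Exit (12), Lobby→Exit (2); capacity 12 + 2 = 14.
This cut is saturated, so no flow can exceed 14.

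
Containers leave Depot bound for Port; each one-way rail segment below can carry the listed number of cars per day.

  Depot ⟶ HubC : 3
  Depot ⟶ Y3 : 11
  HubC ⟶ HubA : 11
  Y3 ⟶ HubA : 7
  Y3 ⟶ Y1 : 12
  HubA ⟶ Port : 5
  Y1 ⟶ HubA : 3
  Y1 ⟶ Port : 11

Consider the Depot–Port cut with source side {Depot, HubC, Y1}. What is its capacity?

Edges leaving {Depot, HubC, Y1}: Depot→Y3 (11), HubC→HubA (11), Y1→HubA (3), Y1→Port (11).
Cut capacity = 11 + 11 + 3 + 11 = 36.

36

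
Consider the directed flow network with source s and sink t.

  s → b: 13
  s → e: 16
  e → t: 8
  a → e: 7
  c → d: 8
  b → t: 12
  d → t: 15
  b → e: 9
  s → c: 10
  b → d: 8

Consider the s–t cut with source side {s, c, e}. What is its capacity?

Edges leaving {s, c, e}: s→b (13), c→d (8), e→t (8).
Cut capacity = 13 + 8 + 8 = 29.

29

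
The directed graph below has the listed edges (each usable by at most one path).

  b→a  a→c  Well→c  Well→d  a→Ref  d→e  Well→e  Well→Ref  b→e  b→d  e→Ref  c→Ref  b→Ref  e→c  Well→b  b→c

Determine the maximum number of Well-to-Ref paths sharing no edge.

4

Assign every edge capacity 1; by Menger, the answer equals the max flow.
Path Well→Ref (+1); total 1.
Path Well→b→Ref (+1); total 2.
Path Well→c→Ref (+1); total 3.
Path Well→e→Ref (+1); total 4.
No residual Well→Ref path; max flow = 4.
Certifying cut of size 4: {Well→Ref, Well→b, c→Ref, e→Ref}.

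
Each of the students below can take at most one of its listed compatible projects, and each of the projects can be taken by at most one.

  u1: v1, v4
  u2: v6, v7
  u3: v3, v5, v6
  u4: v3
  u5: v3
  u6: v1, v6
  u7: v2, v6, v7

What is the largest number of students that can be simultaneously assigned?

6

Unit-capacity flow: source→left, listed edges, right→sink; max matching = max flow.
Augmenting path u1→v1 (+1); matched 1.
Augmenting path u2→v6 (+1); matched 2.
Augmenting path u3→v3 (+1); matched 3.
Augmenting path u7→v2 (+1); matched 4.
Augmenting path u4→v3→u3→v5 (+1); matched 5.
Augmenting path u6→v1→u1→v4 (+1); matched 6.
No augmenting path remains; maximum matching = 6.
König certificate: {u1, u2, u3, u6, u7, v3} is a vertex cover of size 6 (every listed pair touches it), so no matching can be larger.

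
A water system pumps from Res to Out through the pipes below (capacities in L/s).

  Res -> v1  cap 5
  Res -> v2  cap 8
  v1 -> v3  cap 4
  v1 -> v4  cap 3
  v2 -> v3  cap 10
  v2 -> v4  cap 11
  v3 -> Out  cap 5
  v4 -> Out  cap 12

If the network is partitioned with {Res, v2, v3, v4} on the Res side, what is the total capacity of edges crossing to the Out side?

Edges leaving {Res, v2, v3, v4}: Res→v1 (5), v3→Out (5), v4→Out (12).
Cut capacity = 5 + 5 + 12 = 22.

22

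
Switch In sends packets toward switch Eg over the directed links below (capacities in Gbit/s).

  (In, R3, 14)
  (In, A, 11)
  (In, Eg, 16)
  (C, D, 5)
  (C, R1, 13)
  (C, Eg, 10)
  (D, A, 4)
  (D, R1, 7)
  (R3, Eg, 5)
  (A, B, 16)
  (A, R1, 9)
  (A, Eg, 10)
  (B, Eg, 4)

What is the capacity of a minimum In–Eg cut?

32

Augment In→Eg: bottleneck 16, flow now 16.
Augment In→R3→Eg: bottleneck 5, flow now 21.
Augment In→A→Eg: bottleneck 10, flow now 31.
Augment In→A→B→Eg: bottleneck 1, flow now 32.
No augmenting path remains; maximum flow = 32.
By max-flow min-cut, the minimum cut capacity equals the max flow.
In the residual graph, reachable from In: {In, R3}.
Min-cut edges: In→A (11), In→Eg (16), R3→Eg (5); capacity 11 + 16 + 5 = 32.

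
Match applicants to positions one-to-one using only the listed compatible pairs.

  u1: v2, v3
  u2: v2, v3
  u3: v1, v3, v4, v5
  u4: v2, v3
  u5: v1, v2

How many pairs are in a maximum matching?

4

Unit-capacity flow: source→left, listed edges, right→sink; max matching = max flow.
Augmenting path u1→v2 (+1); matched 1.
Augmenting path u2→v3 (+1); matched 2.
Augmenting path u3→v1 (+1); matched 3.
Augmenting path u5→v1→u3→v4 (+1); matched 4.
No augmenting path remains; maximum matching = 4.
König certificate: {u3, u5, v2, v3} is a vertex cover of size 4 (every listed pair touches it), so no matching can be larger.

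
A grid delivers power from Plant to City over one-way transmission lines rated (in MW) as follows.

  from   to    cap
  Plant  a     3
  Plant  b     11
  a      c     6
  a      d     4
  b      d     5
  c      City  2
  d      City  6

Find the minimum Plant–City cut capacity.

Augment Plant→a→c→City: bottleneck 2, flow now 2.
Augment Plant→a→d→City: bottleneck 1, flow now 3.
Augment Plant→b→d→City: bottleneck 5, flow now 8.
No augmenting path remains; maximum flow = 8.
By max-flow min-cut, the minimum cut capacity equals the max flow.
In the residual graph, reachable from Plant: {Plant, b}.
Min-cut edges: Plant→a (3), b→d (5); capacity 3 + 5 = 8.

8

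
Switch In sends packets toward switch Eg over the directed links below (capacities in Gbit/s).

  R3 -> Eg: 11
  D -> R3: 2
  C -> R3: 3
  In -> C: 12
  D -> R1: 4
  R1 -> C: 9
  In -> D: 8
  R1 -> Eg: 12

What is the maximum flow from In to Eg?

9

Augment In→C→R3→Eg: bottleneck 3, flow now 3.
Augment In→D→R3→Eg: bottleneck 2, flow now 5.
Augment In→D→R1→Eg: bottleneck 4, flow now 9.
No augmenting path remains; maximum flow = 9.
In the residual graph, reachable from In: {In, C, D}.
Min-cut edges: C→R3 (3), D→R3 (2), D→R1 (4); capacity 3 + 2 + 4 = 9.
This cut is saturated, so no flow can exceed 9.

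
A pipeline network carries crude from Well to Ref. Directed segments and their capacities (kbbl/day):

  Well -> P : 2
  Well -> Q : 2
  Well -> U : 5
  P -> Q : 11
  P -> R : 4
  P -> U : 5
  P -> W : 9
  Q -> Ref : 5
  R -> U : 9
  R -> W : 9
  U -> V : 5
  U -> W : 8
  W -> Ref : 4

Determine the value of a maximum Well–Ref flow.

Augment Well→Q→Ref: bottleneck 2, flow now 2.
Augment Well→P→Q→Ref: bottleneck 2, flow now 4.
Augment Well→U→W→Ref: bottleneck 4, flow now 8.
No augmenting path remains; maximum flow = 8.
In the residual graph, reachable from Well: {Well, U, V, W}.
Min-cut edges: Well→P (2), Well→Q (2), W→Ref (4); capacity 2 + 2 + 4 = 8.
This cut is saturated, so no flow can exceed 8.

8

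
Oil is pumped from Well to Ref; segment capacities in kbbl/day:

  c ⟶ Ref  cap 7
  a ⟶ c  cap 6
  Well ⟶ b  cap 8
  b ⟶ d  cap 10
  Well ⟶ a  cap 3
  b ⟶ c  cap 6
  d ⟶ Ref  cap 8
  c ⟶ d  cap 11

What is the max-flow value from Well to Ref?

Augment Well→a→c→Ref: bottleneck 3, flow now 3.
Augment Well→b→c→Ref: bottleneck 4, flow now 7.
Augment Well→b→d→Ref: bottleneck 4, flow now 11.
No augmenting path remains; maximum flow = 11.
In the residual graph, reachable from Well: {Well}.
Min-cut edges: Well→a (3), Well→b (8); capacity 3 + 8 = 11.
This cut is saturated, so no flow can exceed 11.

11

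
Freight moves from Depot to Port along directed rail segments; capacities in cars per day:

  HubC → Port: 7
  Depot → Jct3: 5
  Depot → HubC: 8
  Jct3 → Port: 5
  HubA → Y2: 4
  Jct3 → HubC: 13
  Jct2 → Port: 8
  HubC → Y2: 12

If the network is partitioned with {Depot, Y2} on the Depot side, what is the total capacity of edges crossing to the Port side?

Edges leaving {Depot, Y2}: Depot→Jct3 (5), Depot→HubC (8).
Cut capacity = 5 + 8 = 13.

13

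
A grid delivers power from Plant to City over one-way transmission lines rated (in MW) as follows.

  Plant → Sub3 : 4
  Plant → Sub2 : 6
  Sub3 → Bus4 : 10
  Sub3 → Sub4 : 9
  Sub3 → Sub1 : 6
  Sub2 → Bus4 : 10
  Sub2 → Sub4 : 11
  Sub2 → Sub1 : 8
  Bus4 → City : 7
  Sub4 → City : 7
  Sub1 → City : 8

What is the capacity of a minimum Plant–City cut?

Augment Plant→Sub3→Bus4→City: bottleneck 4, flow now 4.
Augment Plant→Sub2→Bus4→City: bottleneck 3, flow now 7.
Augment Plant→Sub2→Sub4→City: bottleneck 3, flow now 10.
No augmenting path remains; maximum flow = 10.
By max-flow min-cut, the minimum cut capacity equals the max flow.
In the residual graph, reachable from Plant: {Plant}.
Min-cut edges: Plant→Sub3 (4), Plant→Sub2 (6); capacity 4 + 6 = 10.

10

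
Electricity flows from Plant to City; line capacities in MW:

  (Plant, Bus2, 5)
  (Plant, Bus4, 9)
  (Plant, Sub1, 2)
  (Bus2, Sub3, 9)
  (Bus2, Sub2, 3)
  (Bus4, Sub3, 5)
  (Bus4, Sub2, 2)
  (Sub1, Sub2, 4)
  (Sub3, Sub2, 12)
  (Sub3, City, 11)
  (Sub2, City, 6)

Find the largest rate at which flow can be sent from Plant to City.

14

Augment Plant→Bus2→Sub3→City: bottleneck 5, flow now 5.
Augment Plant→Bus4→Sub3→City: bottleneck 5, flow now 10.
Augment Plant→Bus4→Sub2→City: bottleneck 2, flow now 12.
Augment Plant→Sub1→Sub2→City: bottleneck 2, flow now 14.
No augmenting path remains; maximum flow = 14.
In the residual graph, reachable from Plant: {Plant, Bus4}.
Min-cut edges: Plant→Bus2 (5), Plant→Sub1 (2), Bus4→Sub3 (5), Bus4→Sub2 (2); capacity 5 + 2 + 5 + 2 = 14.
This cut is saturated, so no flow can exceed 14.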